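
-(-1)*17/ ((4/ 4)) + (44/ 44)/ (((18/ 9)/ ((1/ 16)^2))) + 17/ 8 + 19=19521/ 512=38.13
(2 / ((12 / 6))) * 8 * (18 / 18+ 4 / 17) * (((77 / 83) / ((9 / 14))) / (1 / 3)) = 60368 / 1411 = 42.78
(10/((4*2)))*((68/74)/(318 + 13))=0.00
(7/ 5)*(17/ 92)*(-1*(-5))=119/ 92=1.29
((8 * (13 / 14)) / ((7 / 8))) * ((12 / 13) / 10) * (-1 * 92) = -17664 / 245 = -72.10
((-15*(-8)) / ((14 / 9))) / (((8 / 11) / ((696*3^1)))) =1550340 / 7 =221477.14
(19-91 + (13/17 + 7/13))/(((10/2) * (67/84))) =-1312416/74035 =-17.73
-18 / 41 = -0.44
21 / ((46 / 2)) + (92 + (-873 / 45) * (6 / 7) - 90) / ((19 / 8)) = -80243 / 15295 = -5.25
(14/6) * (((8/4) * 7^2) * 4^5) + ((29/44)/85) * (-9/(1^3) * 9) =2627208313/11220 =234154.04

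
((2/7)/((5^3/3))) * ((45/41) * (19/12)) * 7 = 171/2050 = 0.08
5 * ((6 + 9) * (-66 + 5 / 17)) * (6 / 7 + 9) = -5780475 / 119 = -48575.42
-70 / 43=-1.63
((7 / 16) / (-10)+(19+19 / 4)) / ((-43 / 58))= -31.98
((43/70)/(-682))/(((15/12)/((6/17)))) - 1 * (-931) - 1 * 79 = 864332442/1014475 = 852.00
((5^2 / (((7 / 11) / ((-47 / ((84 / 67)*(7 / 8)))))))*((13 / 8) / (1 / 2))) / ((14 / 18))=-33773025 / 4802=-7033.12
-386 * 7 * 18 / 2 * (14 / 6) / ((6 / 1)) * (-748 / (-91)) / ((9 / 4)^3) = -64675072 / 9477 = -6824.42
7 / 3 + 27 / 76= 613 / 228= 2.69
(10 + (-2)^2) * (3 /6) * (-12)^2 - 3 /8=8061 /8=1007.62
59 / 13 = 4.54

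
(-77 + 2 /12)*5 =-2305 /6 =-384.17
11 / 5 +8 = 51 / 5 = 10.20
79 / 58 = 1.36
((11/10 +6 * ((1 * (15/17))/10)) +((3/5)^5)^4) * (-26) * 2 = -137370330852566734/1621246337890625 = -84.73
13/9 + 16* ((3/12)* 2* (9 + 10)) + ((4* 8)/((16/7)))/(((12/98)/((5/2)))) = 7907/18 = 439.28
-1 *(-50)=50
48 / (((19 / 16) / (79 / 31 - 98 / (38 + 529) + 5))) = 298.13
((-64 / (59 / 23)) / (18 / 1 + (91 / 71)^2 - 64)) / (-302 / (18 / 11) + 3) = -3710176 / 1197603535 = -0.00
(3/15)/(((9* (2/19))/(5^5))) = 11875/18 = 659.72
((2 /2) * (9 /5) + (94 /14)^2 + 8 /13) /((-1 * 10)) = -4.75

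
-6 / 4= -3 / 2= -1.50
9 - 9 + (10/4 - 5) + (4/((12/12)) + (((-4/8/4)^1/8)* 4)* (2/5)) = 59/40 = 1.48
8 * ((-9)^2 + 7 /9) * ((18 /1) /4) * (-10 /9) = -29440 /9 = -3271.11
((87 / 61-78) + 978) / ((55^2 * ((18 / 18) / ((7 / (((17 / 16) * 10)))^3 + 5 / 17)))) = 19588623867 / 113321415625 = 0.17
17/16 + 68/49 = 1921/784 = 2.45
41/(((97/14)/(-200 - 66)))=-152684/97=-1574.06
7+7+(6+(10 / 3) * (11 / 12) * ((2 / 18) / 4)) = 13015 / 648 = 20.08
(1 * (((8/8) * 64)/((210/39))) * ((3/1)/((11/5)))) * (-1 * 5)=-6240/77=-81.04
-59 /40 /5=-0.30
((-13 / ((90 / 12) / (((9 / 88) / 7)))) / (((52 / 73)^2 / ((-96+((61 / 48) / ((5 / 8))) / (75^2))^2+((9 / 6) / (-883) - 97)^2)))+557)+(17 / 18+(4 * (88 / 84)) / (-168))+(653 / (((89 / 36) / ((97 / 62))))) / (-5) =-10400157390311369766247888969 / 22892410032060318750000000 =-454.31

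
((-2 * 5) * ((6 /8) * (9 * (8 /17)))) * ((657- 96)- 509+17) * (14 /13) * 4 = -2086560 /221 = -9441.45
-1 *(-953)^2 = -908209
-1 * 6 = -6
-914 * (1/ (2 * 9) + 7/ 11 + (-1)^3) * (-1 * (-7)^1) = 195139/ 99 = 1971.10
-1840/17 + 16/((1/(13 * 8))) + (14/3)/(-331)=26262626/16881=1555.75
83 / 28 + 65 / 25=779 / 140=5.56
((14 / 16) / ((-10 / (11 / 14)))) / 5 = -11 / 800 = -0.01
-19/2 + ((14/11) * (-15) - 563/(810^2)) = -206349643/7217100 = -28.59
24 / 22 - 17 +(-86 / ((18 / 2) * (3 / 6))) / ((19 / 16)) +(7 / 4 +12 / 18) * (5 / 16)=-31.25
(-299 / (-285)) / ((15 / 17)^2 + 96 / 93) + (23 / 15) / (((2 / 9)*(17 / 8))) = 300758833 / 78600435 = 3.83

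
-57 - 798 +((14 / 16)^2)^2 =-3499679 / 4096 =-854.41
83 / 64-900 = -57517 / 64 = -898.70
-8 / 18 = -4 / 9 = -0.44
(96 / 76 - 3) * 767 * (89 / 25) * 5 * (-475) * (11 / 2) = 123897345 / 2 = 61948672.50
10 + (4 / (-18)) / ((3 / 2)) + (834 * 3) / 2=1260.85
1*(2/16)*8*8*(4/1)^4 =2048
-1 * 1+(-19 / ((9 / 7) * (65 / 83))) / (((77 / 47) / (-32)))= 2365373 / 6435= 367.58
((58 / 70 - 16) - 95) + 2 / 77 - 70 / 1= -9908 / 55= -180.15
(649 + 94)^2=552049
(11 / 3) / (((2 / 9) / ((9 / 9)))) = 33 / 2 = 16.50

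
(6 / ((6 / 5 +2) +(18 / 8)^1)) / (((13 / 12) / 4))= 5760 / 1417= 4.06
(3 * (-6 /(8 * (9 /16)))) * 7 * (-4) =112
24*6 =144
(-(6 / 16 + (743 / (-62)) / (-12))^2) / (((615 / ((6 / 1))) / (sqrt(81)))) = -261121 / 1576040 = -0.17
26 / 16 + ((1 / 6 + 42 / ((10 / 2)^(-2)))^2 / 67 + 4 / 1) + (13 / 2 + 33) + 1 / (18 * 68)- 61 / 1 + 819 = 176968897 / 10251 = 17263.57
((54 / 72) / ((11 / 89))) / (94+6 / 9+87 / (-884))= 177021 / 2758745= 0.06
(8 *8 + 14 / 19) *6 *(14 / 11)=103320 / 209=494.35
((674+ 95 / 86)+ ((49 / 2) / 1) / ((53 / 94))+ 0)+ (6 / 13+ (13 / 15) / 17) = 10864982317 / 15109770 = 719.07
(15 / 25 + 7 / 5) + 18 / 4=13 / 2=6.50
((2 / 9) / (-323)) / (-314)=1 / 456399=0.00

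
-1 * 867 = -867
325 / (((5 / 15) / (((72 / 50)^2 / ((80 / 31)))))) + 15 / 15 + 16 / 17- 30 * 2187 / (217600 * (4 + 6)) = 785.34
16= 16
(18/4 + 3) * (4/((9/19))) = 190/3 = 63.33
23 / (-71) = -23 / 71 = -0.32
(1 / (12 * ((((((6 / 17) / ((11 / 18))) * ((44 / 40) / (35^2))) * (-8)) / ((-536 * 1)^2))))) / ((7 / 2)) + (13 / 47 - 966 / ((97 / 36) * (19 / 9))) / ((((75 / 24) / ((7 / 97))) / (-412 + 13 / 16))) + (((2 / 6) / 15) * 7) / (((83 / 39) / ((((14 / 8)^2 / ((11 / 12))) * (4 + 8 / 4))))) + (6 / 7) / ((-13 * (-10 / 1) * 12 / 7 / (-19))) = -1330518716670984855199 / 807781822719300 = -1647126.34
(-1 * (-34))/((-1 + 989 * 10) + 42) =34/9931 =0.00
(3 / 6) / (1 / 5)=5 / 2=2.50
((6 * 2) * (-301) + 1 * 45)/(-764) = 3567/764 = 4.67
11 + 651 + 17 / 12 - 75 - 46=6509 / 12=542.42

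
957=957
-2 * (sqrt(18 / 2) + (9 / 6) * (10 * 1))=-36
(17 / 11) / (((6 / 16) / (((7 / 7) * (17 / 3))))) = 2312 / 99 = 23.35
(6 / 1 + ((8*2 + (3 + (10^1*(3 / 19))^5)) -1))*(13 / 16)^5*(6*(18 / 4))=104918683469067 / 324547248128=323.28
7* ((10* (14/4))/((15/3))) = 49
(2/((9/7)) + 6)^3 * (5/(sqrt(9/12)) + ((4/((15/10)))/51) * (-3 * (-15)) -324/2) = -50198144/729 + 3144320 * sqrt(3)/2187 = -66368.68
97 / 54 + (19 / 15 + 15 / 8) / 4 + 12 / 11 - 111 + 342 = 234.67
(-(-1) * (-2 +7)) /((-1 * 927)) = -5 /927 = -0.01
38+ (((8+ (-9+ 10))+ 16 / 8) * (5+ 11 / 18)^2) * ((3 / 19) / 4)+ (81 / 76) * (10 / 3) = 453275 / 8208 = 55.22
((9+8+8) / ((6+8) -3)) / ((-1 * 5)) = -5 / 11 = -0.45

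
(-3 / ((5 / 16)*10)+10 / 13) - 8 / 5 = -582 / 325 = -1.79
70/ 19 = 3.68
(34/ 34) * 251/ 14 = 251/ 14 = 17.93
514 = 514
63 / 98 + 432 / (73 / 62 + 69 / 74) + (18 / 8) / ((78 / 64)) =22819497 / 110110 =207.24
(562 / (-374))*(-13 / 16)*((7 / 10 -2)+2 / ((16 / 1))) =-171691 / 119680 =-1.43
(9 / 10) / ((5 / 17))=153 / 50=3.06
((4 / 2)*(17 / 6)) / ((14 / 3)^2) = 51 / 196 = 0.26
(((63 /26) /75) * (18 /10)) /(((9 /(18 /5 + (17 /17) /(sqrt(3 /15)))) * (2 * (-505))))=-189 /8206250-21 * sqrt(5) /3282500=-0.00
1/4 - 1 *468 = -1871/4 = -467.75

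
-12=-12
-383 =-383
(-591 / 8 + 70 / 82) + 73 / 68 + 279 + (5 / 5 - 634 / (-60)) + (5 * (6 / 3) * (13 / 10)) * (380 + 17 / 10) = 86663065 / 16728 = 5180.72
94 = 94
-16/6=-8/3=-2.67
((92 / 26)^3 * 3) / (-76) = -73002 / 41743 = -1.75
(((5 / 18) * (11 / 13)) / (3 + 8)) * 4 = 10 / 117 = 0.09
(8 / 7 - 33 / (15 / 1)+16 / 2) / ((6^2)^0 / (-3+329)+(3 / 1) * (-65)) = -79218 / 2224915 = -0.04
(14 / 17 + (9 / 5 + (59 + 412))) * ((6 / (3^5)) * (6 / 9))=161032 / 20655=7.80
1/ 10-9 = -89/ 10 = -8.90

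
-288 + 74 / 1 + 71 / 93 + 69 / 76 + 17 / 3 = -1460687 / 7068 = -206.66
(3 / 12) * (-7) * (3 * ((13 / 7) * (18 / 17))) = -351 / 34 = -10.32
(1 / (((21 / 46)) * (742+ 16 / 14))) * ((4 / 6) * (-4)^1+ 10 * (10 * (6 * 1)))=41216 / 23409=1.76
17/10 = 1.70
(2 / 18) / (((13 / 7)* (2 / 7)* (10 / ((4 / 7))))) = 7 / 585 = 0.01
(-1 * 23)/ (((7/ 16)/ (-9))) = 3312/ 7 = 473.14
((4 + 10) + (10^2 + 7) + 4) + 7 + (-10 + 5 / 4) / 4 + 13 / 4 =133.06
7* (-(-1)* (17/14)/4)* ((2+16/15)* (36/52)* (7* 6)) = 24633/130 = 189.48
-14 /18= -7 /9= -0.78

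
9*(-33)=-297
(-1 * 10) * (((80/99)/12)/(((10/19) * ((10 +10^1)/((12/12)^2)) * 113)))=-19/33561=-0.00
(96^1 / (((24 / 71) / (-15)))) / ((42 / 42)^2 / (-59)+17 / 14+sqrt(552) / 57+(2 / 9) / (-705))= -50564072585709282600 / 12523355993839849+1482160682546964000 *sqrt(138) / 12523355993839849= -2647.26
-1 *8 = -8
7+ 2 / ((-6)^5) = 27215 / 3888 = 7.00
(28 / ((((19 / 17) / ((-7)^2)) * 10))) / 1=122.76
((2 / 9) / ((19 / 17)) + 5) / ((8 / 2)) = 889 / 684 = 1.30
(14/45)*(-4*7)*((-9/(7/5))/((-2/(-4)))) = 112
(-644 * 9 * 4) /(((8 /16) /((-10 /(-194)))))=-231840 /97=-2390.10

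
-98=-98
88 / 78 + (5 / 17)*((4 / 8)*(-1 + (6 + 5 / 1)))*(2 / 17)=14666 / 11271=1.30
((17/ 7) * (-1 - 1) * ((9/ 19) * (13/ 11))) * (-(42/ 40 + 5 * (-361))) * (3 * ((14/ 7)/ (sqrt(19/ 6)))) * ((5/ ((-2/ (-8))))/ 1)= -861133572 * sqrt(114)/ 27797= -330769.17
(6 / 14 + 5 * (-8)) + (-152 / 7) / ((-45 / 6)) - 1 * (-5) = -3326 / 105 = -31.68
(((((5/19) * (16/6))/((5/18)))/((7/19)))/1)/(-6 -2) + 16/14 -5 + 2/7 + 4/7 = -27/7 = -3.86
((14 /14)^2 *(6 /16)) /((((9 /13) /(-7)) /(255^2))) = -246553.12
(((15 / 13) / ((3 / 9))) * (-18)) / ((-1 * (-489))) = -270 / 2119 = -0.13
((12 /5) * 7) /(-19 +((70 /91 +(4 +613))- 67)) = 1092 /34565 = 0.03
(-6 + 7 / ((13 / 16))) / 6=17 / 39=0.44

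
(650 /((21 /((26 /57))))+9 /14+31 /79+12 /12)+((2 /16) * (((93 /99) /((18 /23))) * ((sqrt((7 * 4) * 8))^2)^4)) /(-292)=-589392946401799 /455604534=-1293650.31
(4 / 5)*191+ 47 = 999 / 5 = 199.80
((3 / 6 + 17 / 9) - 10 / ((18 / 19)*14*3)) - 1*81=-78.86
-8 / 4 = -2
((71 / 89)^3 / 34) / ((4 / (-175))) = -62634425 / 95875784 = -0.65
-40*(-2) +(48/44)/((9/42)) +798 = 9714/11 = 883.09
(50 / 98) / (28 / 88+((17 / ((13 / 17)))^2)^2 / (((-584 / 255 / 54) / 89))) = -0.00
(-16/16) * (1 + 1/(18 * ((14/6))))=-43/42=-1.02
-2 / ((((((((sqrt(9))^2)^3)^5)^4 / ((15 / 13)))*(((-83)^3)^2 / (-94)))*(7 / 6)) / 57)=35720 / 1980143884243652429267459144217604194940721393568071271129896830036377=0.00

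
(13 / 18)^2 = 169 / 324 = 0.52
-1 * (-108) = 108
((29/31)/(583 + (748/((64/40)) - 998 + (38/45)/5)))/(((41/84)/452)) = 495482400/30123971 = 16.45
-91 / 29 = -3.14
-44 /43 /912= -11 /9804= -0.00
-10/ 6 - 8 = -29/ 3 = -9.67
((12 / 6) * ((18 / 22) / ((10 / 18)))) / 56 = 81 / 1540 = 0.05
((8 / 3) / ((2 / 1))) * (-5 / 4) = -5 / 3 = -1.67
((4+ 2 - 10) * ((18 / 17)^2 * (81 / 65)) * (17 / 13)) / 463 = -104976 / 6650995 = -0.02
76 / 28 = 19 / 7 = 2.71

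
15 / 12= 5 / 4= 1.25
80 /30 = 8 /3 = 2.67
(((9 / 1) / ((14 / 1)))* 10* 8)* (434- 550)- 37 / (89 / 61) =-3732439 / 623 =-5991.07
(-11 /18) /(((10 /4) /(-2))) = 22 /45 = 0.49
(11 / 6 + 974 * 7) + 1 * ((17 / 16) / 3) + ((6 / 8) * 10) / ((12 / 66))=109783 / 16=6861.44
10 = 10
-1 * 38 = -38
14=14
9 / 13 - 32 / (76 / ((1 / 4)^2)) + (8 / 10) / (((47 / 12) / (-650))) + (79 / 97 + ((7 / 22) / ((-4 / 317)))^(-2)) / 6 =-2195117435079082 / 16634218605459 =-131.96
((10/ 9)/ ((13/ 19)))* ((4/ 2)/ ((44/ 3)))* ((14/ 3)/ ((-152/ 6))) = -35/ 858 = -0.04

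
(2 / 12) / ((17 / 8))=4 / 51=0.08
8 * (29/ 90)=116/ 45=2.58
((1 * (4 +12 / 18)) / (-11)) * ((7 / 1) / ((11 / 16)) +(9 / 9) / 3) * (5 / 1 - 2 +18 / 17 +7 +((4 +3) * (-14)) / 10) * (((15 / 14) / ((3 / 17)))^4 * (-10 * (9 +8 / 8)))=763058.87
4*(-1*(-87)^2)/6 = -5046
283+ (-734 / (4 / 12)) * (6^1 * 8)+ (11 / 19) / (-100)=-200284711 / 1900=-105413.01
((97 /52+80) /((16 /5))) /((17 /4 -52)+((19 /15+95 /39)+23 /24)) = -319275 /537752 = -0.59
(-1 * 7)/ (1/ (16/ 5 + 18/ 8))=-763/ 20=-38.15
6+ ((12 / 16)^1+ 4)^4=515.07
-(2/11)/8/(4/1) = -1/176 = -0.01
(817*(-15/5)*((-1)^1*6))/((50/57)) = 419121/25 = 16764.84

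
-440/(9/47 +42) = -20680/1983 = -10.43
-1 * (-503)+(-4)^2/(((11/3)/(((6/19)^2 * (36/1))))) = 2059621/3971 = 518.67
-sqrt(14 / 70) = -sqrt(5) / 5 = -0.45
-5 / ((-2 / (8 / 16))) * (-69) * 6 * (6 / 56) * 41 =-127305 / 56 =-2273.30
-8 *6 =-48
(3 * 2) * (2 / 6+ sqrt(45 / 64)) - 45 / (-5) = 9 * sqrt(5) / 4+ 11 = 16.03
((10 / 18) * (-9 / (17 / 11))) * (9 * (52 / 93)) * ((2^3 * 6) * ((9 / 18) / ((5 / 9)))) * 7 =-2594592 / 527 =-4923.32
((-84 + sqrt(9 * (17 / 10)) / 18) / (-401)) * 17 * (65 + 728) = 1132404 / 401 - 13481 * sqrt(170) / 24060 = 2816.64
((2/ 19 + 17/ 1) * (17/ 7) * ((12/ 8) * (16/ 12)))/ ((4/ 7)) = 5525/ 38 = 145.39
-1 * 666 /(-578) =333 /289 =1.15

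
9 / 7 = 1.29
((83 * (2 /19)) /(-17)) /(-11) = 166 /3553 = 0.05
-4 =-4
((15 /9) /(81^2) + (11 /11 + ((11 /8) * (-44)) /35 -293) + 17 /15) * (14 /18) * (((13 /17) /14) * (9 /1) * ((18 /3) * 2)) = -61656751 /45927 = -1342.49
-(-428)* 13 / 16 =1391 / 4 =347.75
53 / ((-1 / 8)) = -424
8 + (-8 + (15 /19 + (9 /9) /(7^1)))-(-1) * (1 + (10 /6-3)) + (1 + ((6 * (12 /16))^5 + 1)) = 23593735 /12768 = 1847.88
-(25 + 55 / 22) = -55 / 2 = -27.50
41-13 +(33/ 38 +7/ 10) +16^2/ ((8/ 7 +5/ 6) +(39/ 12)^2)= 20005837/ 400235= 49.99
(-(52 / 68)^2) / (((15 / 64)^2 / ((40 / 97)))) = -5537792 / 1261485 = -4.39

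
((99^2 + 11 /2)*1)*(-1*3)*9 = -529551 /2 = -264775.50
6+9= 15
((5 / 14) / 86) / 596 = 5 / 717584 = 0.00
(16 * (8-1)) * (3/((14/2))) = 48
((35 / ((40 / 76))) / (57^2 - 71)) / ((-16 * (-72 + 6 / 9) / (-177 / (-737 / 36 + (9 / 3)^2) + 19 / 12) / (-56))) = -27151 / 1554496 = -0.02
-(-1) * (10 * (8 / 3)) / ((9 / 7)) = 560 / 27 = 20.74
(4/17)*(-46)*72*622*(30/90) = -2746752/17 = -161573.65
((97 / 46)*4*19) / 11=3686 / 253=14.57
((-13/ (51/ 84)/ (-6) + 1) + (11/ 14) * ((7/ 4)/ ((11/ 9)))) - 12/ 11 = 20657/ 4488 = 4.60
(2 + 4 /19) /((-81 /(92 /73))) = -1288 /37449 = -0.03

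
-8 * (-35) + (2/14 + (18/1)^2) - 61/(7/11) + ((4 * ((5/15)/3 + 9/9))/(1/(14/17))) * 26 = 646294/1071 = 603.45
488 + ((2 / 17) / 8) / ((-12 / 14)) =199097 / 408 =487.98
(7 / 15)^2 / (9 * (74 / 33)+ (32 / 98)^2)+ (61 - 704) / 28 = -38743063379 / 1687889700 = -22.95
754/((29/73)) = 1898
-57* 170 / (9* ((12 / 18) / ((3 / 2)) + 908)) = -4845 / 4088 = -1.19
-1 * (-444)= 444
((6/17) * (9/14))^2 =729/14161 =0.05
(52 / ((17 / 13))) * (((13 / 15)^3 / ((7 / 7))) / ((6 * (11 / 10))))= 1485172 / 378675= 3.92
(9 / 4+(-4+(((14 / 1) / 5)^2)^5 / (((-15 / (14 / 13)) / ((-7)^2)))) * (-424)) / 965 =336547999748428931 / 7350585937500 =45785.19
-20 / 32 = -5 / 8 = -0.62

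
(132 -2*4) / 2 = 62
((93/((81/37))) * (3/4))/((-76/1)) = -0.42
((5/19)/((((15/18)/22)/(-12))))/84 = -0.99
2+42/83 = 208/83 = 2.51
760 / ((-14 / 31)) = -11780 / 7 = -1682.86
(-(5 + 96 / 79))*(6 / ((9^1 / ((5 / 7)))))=-4910 / 1659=-2.96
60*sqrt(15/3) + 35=35 + 60*sqrt(5)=169.16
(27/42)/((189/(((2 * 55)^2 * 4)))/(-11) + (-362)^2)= 2395800/488374777877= 0.00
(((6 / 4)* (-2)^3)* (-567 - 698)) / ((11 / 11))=15180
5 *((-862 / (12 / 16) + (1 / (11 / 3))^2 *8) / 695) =-416992 / 50457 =-8.26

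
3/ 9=1/ 3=0.33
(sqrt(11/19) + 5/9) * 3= 5/3 + 3 * sqrt(209)/19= 3.95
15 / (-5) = -3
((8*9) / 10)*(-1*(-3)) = 108 / 5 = 21.60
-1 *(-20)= 20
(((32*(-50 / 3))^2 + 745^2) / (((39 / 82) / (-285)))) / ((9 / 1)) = -58855202750 / 1053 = -55892880.10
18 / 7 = 2.57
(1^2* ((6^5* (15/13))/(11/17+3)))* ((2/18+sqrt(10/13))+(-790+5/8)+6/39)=-1939170.50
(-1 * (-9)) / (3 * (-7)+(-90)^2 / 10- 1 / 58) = 522 / 45761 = 0.01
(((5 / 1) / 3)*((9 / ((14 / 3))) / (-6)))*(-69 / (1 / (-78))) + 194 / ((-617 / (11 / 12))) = -37361542 / 12957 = -2883.50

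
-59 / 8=-7.38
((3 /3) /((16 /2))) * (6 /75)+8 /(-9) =-791 /900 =-0.88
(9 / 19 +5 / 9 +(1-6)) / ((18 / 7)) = -4753 / 3078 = -1.54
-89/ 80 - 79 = -6409/ 80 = -80.11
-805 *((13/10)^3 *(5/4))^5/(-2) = 8240928775268611877/131072000000000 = 62873.30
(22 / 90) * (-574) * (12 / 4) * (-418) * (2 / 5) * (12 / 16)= 1319626 / 25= 52785.04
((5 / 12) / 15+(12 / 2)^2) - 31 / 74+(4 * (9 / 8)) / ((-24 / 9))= 180733 / 5328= 33.92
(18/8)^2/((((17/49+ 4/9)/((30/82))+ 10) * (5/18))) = 964467/643672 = 1.50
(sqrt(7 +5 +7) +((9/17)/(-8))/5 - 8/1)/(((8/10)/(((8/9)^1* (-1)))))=5449/612 - 10* sqrt(19)/9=4.06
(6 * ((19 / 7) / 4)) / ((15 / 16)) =152 / 35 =4.34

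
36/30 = 6/5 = 1.20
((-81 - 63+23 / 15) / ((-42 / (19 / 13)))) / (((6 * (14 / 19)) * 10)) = 771457 / 6879600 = 0.11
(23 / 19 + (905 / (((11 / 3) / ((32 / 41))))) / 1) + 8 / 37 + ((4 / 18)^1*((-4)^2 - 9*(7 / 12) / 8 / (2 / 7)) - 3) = 17724471673 / 91311264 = 194.11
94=94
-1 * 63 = -63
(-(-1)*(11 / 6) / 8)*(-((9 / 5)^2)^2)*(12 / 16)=-72171 / 40000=-1.80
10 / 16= 5 / 8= 0.62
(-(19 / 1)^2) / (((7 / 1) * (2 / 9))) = -3249 / 14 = -232.07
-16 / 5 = -3.20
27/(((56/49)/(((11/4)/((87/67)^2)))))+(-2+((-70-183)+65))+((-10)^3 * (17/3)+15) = -468521923/80736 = -5803.14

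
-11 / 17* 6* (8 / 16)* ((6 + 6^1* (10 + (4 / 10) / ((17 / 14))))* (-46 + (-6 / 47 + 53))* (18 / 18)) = -3622806 / 3995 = -906.84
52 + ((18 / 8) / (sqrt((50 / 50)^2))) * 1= 217 / 4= 54.25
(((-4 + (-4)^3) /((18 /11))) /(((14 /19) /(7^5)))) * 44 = -375353132 /9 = -41705903.56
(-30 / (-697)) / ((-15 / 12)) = -24 / 697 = -0.03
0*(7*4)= 0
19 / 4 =4.75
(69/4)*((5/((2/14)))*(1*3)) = 7245/4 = 1811.25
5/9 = 0.56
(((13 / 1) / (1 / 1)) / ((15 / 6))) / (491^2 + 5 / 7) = 91 / 4218930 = 0.00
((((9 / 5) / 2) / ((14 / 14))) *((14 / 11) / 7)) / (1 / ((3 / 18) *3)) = 9 / 110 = 0.08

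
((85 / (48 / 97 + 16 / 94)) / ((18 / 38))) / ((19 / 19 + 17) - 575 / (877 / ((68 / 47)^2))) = 14263871841005 / 879013990512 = 16.23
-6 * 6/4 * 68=-612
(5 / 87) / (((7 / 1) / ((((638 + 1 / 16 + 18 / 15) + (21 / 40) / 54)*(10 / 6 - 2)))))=-1.75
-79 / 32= -2.47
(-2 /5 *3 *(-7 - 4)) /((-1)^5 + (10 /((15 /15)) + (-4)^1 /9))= 1.54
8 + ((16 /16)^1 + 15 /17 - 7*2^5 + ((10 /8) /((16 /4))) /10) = -116463 /544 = -214.09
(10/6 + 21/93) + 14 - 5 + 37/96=33563/2976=11.28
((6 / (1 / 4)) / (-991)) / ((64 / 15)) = -45 / 7928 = -0.01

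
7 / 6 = 1.17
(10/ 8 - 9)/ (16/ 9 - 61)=279/ 2132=0.13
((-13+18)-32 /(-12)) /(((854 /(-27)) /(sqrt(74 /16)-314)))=32499 /427-207 *sqrt(74) /3416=75.59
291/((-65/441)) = -128331/65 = -1974.32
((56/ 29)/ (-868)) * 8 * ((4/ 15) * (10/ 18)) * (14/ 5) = -896/ 121365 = -0.01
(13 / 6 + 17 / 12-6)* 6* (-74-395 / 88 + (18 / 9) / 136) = 3404513 / 2992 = 1137.87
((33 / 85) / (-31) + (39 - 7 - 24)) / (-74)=-21047 / 194990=-0.11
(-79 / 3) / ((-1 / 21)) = 553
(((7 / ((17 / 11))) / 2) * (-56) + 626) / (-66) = -4243 / 561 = -7.56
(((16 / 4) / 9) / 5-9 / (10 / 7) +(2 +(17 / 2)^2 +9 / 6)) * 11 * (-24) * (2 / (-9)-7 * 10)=174036368 / 135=1289158.28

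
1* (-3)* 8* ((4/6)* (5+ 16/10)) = -528/5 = -105.60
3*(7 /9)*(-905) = -6335 /3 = -2111.67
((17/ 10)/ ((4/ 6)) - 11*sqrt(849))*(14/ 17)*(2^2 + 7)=231/ 10 - 1694*sqrt(849)/ 17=-2880.38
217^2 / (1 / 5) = 235445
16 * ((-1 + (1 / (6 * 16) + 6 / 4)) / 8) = 49 / 48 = 1.02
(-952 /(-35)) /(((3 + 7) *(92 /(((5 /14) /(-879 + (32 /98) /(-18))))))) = -1071 /89158810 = -0.00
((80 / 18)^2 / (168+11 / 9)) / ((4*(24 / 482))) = 24100 / 41121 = 0.59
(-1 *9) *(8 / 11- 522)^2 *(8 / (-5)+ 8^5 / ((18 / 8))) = -21545054261728 / 605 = -35611659936.74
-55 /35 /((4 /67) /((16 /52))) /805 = -737 /73255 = -0.01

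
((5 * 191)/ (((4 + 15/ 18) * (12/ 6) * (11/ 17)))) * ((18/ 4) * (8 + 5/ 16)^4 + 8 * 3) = 137311679228985/ 41811968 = 3284028.13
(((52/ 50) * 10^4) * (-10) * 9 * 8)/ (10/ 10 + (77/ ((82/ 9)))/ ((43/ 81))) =-442560.02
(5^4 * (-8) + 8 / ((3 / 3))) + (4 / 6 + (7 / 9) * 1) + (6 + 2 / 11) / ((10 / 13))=-2466347 / 495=-4982.52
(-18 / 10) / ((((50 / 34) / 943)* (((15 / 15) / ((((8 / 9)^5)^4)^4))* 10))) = -14162162647731139593774921117204863363615197175406523758823734506460993814528 / 1517184031447167543349351146040988551567156257285607769500890551990481413555625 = -0.01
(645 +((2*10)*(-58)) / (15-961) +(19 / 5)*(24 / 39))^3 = 7928360114982626391561 / 29061865743625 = 272809742.67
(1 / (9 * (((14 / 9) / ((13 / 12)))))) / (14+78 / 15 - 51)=-65 / 26712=-0.00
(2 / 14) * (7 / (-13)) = -1 / 13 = -0.08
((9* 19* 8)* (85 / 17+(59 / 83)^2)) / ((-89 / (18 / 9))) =-103765536 / 613121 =-169.24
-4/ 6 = -2/ 3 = -0.67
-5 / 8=-0.62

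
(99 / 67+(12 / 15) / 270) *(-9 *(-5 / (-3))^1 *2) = -133918 / 3015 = -44.42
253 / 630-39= -24317 / 630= -38.60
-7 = -7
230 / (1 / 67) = 15410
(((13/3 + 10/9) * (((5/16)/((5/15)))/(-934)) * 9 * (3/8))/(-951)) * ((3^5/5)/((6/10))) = 59535/37897984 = 0.00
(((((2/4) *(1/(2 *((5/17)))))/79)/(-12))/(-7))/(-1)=-17/132720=-0.00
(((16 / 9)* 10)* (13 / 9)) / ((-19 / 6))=-8.11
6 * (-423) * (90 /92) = -57105 /23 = -2482.83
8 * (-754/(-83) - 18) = -5920/83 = -71.33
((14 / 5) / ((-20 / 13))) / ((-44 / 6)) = 273 / 1100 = 0.25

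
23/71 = 0.32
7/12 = 0.58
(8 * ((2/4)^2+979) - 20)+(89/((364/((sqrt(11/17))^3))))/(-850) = 7814 - 979 * sqrt(187)/89416600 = 7814.00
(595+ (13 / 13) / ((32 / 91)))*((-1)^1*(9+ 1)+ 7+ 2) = -19131 / 32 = -597.84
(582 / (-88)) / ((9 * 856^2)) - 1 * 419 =-40526162785 / 96721152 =-419.00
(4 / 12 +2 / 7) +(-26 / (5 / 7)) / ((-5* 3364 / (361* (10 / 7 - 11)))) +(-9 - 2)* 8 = -83764801 / 883050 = -94.86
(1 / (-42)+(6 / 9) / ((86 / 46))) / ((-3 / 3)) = -601 / 1806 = -0.33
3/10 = 0.30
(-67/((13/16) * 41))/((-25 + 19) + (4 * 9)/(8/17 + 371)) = 1128280/3311529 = 0.34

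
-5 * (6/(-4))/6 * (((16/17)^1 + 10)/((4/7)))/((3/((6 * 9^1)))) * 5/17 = 146475/1156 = 126.71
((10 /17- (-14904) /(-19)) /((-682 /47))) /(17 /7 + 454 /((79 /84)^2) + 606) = 259923801221 /5397490197341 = 0.05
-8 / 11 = -0.73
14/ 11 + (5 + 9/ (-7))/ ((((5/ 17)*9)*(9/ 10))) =17662/ 6237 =2.83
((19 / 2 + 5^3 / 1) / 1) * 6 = 807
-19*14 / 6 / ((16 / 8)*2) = -133 / 12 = -11.08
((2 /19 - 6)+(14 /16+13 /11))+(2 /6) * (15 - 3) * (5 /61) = -357997 /101992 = -3.51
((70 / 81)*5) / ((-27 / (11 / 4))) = -1925 / 4374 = -0.44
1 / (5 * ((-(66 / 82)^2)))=-1681 / 5445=-0.31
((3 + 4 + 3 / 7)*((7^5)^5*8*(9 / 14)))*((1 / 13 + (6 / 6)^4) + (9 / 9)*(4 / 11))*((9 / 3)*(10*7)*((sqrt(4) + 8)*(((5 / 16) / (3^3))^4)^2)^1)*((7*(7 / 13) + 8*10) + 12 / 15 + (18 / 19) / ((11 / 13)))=44864638321535041050080871384765625 / 10490074300623567716352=4276865638489.15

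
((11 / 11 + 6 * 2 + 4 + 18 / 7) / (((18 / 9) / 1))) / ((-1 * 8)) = -137 / 112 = -1.22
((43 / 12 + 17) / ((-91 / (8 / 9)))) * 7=-1.41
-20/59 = -0.34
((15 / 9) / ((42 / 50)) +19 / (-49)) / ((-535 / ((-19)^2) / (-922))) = 234320768 / 235935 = 993.16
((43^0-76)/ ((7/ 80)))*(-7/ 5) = 1200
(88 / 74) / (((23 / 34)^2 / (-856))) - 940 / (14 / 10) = -2895.90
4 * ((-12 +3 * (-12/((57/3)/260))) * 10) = -383520/19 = -20185.26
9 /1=9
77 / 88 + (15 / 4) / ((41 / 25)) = 1037 / 328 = 3.16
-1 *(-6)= 6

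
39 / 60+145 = 2913 / 20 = 145.65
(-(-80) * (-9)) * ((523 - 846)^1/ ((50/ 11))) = 255816/ 5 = 51163.20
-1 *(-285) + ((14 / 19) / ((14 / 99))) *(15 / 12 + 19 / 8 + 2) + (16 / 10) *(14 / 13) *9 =3258591 / 9880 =329.82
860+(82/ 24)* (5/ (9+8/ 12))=861.77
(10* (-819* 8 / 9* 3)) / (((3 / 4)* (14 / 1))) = -2080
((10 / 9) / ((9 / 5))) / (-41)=-50 / 3321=-0.02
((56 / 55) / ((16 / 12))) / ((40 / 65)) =273 / 220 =1.24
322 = 322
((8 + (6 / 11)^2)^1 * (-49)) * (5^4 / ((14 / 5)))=-10981250 / 121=-90754.13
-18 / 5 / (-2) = 9 / 5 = 1.80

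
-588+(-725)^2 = 525037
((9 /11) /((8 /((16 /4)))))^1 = 9 /22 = 0.41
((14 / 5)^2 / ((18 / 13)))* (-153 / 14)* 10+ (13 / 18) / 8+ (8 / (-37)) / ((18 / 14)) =-16486907 / 26640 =-618.88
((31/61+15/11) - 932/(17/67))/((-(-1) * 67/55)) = -209392860/69479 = -3013.76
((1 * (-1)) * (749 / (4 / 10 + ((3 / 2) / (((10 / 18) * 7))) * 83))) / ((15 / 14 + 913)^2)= -10276280 / 371578721221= -0.00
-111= -111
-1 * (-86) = 86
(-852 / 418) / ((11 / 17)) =-7242 / 2299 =-3.15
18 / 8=9 / 4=2.25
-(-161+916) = -755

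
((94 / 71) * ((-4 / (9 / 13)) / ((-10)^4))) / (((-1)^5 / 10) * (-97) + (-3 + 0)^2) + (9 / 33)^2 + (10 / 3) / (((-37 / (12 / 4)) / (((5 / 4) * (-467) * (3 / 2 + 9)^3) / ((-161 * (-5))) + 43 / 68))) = 226.78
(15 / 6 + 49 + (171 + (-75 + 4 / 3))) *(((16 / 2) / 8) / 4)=893 / 24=37.21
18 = 18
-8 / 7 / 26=-4 / 91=-0.04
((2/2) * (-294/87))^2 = 9604/841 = 11.42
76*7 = 532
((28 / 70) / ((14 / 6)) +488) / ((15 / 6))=34172 / 175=195.27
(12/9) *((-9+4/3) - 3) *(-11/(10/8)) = 5632/45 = 125.16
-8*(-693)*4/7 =3168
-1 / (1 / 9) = -9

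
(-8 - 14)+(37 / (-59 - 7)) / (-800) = -1161563 / 52800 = -22.00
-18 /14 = -9 /7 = -1.29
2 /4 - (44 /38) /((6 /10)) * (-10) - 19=91 /114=0.80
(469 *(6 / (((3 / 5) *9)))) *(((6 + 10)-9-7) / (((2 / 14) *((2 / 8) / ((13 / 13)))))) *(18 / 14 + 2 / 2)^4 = 0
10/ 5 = 2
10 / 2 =5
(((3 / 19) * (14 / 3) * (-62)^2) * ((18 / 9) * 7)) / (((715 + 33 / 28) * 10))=5.54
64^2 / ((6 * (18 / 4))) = 4096 / 27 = 151.70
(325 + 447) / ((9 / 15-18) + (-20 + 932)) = 3860 / 4473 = 0.86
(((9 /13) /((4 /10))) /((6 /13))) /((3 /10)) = 25 /2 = 12.50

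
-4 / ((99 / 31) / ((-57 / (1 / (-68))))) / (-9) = 160208 / 297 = 539.42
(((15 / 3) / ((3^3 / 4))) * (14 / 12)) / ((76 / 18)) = 35 / 171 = 0.20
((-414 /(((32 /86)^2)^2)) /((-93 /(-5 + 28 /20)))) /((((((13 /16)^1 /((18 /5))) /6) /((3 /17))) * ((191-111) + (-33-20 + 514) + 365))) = -57323036367 /13241612800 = -4.33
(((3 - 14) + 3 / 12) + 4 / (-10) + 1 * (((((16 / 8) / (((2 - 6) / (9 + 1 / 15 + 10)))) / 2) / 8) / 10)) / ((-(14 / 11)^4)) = 393886823 / 92198400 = 4.27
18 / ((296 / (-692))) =-1557 / 37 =-42.08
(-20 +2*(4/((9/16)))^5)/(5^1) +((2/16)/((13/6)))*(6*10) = 27915220709/3838185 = 7273.03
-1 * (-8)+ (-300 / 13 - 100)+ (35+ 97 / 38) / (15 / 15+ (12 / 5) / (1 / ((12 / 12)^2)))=-104.03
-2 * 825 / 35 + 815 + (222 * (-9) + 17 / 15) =-129046 / 105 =-1229.01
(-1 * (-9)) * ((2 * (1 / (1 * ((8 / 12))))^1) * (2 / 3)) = 18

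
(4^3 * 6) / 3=128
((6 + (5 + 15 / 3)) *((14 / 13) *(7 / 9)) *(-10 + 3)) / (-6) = 5488 / 351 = 15.64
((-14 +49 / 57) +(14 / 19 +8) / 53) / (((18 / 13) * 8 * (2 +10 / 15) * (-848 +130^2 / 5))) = -509587 / 2937282048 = -0.00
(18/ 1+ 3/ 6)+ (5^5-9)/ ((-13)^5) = 18.49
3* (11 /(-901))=-33 /901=-0.04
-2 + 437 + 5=440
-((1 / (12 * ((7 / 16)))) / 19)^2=-16 / 159201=-0.00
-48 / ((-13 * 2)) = 24 / 13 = 1.85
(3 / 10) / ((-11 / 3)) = -0.08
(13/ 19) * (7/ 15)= 91/ 285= 0.32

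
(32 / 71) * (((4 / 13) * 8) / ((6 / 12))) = 2048 / 923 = 2.22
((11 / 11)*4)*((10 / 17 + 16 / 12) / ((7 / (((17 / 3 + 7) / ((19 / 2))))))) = 224 / 153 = 1.46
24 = 24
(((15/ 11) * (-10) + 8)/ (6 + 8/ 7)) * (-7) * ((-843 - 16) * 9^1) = -11743389/ 275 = -42703.23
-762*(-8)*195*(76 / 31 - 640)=-23493862080 / 31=-757866518.71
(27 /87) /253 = 0.00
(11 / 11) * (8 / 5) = 8 / 5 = 1.60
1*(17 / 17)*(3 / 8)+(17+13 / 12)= 443 / 24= 18.46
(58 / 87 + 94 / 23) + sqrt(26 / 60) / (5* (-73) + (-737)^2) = sqrt(390) / 16284120 + 328 / 69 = 4.75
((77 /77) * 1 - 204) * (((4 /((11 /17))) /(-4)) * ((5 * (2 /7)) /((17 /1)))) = 290 /11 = 26.36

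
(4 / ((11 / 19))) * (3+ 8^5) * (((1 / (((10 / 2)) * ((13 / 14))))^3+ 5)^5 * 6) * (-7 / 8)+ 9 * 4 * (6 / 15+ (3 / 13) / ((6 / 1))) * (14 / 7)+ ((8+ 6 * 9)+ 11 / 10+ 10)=-11721557328570970236452197975365466447 / 3124138977910812805175781250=-3751932104.00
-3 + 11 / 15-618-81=-10519 / 15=-701.27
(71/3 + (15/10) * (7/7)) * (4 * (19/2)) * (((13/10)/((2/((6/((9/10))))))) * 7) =261079/9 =29008.78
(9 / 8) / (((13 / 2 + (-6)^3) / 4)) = -9 / 419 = -0.02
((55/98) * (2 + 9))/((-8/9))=-5445/784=-6.95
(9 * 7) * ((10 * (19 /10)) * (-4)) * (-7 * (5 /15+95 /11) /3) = 1102304 /11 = 100209.45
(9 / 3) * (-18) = -54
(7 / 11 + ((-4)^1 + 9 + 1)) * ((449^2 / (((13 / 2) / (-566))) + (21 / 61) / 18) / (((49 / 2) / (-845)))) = 396329510182645 / 98637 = 4018061277.03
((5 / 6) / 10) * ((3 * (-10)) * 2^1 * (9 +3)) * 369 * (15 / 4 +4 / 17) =-1499985 / 17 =-88234.41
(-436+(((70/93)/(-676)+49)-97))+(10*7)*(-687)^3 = -22696989694.00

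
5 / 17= 0.29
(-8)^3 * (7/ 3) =-3584/ 3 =-1194.67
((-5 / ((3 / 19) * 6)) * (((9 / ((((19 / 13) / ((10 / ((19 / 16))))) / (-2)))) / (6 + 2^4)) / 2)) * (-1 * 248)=-644800 / 209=-3085.17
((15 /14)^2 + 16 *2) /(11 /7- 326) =-6497 /63588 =-0.10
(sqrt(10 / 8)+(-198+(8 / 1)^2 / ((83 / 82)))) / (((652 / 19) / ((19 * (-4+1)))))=6057219 / 27058-1083 * sqrt(5) / 1304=222.00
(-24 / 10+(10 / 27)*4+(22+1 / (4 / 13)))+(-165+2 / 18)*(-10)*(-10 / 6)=-163429 / 60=-2723.82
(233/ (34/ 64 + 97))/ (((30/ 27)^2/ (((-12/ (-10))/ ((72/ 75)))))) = 37746/ 15605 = 2.42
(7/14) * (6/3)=1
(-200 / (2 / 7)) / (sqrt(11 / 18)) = -2100 * sqrt(22) / 11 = -895.44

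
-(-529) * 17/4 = 8993/4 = 2248.25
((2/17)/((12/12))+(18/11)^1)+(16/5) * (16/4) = 13608/935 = 14.55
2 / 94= 1 / 47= 0.02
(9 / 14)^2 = 81 / 196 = 0.41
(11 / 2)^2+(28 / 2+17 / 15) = 2723 / 60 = 45.38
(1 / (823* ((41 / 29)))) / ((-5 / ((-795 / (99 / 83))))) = 127571 / 1113519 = 0.11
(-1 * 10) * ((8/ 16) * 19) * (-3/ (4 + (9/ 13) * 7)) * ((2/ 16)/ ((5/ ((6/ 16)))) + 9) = 2136303/ 7360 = 290.26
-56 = -56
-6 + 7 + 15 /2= 17 /2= 8.50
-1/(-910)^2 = -1/828100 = -0.00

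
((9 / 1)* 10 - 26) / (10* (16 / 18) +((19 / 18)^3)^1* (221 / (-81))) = 30233088 / 2683201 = 11.27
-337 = -337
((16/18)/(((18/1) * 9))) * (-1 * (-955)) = 3820/729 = 5.24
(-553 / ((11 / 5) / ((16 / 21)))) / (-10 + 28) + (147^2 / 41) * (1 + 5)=38377678 / 12177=3151.65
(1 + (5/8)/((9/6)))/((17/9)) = 3/4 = 0.75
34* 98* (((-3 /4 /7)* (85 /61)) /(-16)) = 30345 /976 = 31.09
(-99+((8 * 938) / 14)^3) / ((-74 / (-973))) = 149832811961 / 74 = 2024767729.20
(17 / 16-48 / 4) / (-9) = 1.22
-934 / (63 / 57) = -17746 / 21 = -845.05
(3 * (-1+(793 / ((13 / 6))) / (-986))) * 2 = -4056 / 493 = -8.23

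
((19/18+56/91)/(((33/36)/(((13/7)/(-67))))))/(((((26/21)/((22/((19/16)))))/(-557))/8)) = 55753472/16549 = 3368.99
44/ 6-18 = -32/ 3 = -10.67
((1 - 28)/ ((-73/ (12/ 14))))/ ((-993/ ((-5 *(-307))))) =-82890/ 169141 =-0.49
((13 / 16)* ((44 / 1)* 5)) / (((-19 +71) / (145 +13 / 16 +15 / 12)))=129415 / 256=505.53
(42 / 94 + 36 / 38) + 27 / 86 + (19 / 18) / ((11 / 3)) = 2529277 / 1267167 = 2.00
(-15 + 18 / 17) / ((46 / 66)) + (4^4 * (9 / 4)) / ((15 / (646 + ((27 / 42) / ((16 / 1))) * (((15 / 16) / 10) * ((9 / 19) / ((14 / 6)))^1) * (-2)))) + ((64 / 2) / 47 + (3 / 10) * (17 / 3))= 16964395232289 / 684359480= 24788.72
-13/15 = -0.87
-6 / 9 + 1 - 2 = -1.67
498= 498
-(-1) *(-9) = -9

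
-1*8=-8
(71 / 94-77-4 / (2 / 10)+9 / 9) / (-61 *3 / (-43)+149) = -384979 / 619460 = -0.62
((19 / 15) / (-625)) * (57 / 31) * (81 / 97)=-29241 / 9396875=-0.00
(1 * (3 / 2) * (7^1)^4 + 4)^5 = 19497434848597637051 / 32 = 609294839018676157.84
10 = 10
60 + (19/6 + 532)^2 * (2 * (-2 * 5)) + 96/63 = -360864359/63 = -5728005.70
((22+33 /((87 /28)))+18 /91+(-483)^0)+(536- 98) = 1245129 /2639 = 471.82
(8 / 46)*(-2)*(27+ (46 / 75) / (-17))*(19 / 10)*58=-151542632 / 146625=-1033.54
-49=-49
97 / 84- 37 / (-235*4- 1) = 94385 / 79044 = 1.19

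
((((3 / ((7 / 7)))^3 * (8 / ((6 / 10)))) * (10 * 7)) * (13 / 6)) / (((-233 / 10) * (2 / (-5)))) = 1365000 / 233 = 5858.37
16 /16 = 1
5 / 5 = 1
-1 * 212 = -212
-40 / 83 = -0.48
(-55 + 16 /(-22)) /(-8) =6.97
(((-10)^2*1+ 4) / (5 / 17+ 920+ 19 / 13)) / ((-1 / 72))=-413712 / 50927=-8.12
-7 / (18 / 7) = -49 / 18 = -2.72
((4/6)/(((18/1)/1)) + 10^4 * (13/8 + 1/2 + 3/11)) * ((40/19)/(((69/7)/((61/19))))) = 121631137880/7397973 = 16441.14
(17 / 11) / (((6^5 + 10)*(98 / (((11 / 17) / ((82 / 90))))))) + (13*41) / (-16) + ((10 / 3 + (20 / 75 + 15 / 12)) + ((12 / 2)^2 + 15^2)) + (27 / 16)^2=235.39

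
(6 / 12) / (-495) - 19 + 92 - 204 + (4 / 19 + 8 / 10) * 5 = -2369089 / 18810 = -125.95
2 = 2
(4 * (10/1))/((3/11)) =440/3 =146.67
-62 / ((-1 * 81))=62 / 81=0.77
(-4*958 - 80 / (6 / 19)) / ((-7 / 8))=98048 / 21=4668.95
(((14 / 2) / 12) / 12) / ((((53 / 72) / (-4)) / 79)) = -20.87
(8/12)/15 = 2/45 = 0.04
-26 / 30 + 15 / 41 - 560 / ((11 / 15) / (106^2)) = -58045179388 / 6765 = -8580218.68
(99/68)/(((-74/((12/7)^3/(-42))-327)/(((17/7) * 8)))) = 28512/292243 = 0.10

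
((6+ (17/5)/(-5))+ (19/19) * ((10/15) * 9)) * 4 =1132/25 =45.28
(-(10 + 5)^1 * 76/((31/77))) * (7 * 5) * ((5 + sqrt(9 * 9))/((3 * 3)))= -14337400/93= -154165.59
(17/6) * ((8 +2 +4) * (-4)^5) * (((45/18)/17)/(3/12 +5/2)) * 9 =-215040/11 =-19549.09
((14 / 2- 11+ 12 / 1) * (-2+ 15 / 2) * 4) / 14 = 88 / 7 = 12.57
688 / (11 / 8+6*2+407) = 5504 / 3363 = 1.64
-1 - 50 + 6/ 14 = -354/ 7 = -50.57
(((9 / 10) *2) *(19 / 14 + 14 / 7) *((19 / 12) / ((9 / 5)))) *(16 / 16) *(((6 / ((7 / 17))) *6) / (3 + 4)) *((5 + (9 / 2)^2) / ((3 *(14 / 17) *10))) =26065777 / 384160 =67.85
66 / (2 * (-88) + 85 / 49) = -3234 / 8539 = -0.38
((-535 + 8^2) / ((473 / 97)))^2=2087301969 / 223729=9329.60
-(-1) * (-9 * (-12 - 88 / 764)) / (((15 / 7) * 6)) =8099 / 955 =8.48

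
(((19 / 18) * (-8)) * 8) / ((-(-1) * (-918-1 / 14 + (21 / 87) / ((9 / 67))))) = 246848 / 3348067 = 0.07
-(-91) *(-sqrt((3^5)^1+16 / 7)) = -13 *sqrt(12019) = -1425.21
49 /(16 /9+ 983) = 441 /8863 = 0.05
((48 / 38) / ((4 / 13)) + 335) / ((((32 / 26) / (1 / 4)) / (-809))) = -55724.53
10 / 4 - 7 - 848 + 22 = -1661 / 2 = -830.50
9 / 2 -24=-39 / 2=-19.50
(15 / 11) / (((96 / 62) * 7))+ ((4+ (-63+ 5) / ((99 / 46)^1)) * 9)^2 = 578143913 / 13552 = 42661.15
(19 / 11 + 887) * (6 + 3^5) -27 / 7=17039271 / 77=221289.23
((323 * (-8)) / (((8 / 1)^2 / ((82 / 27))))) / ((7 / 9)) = -13243 / 84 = -157.65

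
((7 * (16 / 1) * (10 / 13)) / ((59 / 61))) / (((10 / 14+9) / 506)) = 60497360 / 13039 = 4639.72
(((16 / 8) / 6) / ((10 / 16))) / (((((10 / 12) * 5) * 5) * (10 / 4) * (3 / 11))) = 352 / 9375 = 0.04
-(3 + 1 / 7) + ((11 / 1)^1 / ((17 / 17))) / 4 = -11 / 28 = -0.39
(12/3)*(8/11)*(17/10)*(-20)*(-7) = 7616/11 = 692.36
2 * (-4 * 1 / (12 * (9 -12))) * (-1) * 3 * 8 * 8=-128 / 3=-42.67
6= 6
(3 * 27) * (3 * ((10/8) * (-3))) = -3645/4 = -911.25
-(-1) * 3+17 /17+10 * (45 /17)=518 /17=30.47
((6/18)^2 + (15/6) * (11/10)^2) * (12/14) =1129/420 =2.69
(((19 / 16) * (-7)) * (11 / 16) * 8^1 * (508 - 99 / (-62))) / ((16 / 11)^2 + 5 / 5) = -5593041685 / 747968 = -7477.65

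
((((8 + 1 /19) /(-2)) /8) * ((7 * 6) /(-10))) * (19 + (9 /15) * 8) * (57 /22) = 1147041 /8800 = 130.35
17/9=1.89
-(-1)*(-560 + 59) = -501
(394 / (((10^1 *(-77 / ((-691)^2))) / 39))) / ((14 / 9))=-33016378707 / 5390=-6125487.70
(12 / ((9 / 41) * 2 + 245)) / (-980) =-123 / 2465435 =-0.00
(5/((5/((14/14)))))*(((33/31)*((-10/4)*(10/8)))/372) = -0.01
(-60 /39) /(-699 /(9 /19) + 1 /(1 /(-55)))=0.00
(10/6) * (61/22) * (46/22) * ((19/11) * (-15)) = -666425/2662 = -250.35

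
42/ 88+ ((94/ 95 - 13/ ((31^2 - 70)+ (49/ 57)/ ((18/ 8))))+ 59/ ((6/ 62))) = 3504325659767/ 5734278660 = 611.12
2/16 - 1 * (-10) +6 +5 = 169/8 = 21.12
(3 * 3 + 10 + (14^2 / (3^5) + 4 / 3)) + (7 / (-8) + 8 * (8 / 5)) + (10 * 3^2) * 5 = 4695391 / 9720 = 483.06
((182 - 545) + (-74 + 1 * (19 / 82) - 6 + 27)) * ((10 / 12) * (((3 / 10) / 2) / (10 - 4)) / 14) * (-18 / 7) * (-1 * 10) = -511395 / 32144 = -15.91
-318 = -318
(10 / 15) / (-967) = -0.00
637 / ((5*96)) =637 / 480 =1.33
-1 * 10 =-10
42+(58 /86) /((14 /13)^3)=5019377 /117992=42.54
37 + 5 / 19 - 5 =613 / 19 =32.26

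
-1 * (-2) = 2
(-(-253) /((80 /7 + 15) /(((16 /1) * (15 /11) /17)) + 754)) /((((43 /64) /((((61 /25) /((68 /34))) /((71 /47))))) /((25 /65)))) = 7798973952 /51647891035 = 0.15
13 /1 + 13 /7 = 104 /7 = 14.86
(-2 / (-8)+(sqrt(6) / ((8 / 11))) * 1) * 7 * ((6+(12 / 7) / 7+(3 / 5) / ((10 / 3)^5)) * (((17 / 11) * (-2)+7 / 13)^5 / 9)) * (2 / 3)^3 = -35250445102152617 * sqrt(6) / 164387688585120 -35250445102152617 / 904132287218160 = -564.24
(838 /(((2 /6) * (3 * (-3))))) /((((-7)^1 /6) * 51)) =1676 /357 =4.69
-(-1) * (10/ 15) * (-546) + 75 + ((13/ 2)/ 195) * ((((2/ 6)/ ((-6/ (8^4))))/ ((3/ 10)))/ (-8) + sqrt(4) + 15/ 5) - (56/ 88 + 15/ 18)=-255844/ 891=-287.14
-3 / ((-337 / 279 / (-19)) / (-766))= 12181698 / 337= 36147.47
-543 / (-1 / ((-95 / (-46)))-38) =51585 / 3656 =14.11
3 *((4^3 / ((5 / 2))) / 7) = 384 / 35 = 10.97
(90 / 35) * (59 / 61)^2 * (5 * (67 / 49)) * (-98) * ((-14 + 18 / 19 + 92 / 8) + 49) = -37845745290 / 494893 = -76472.58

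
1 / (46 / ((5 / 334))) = 5 / 15364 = 0.00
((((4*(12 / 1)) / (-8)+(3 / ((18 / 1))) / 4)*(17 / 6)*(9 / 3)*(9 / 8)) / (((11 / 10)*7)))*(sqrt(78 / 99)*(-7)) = 1105*sqrt(858) / 704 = 45.98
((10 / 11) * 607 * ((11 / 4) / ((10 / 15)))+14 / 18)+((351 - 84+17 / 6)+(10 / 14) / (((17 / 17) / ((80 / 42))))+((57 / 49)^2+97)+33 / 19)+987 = 5970214213 / 1642284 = 3635.31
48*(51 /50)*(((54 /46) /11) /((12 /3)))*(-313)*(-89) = 230154534 /6325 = 36388.07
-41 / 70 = -0.59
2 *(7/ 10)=7/ 5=1.40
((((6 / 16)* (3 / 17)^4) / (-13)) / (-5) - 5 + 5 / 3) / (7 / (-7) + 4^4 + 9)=-434308471 / 34397288640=-0.01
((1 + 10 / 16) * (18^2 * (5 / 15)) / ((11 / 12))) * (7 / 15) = 4914 / 55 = 89.35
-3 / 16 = -0.19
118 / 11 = 10.73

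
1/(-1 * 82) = -1/82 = -0.01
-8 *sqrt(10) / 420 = -2 *sqrt(10) / 105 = -0.06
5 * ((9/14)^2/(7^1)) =405/1372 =0.30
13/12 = 1.08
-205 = -205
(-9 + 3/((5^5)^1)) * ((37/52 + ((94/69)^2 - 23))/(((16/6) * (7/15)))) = 71127948147/481390000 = 147.76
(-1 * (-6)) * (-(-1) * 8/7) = 48/7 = 6.86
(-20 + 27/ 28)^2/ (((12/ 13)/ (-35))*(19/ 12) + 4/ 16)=18465785/ 10612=1740.09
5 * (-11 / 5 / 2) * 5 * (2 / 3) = -55 / 3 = -18.33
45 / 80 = 0.56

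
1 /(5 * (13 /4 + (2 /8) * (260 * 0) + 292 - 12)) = 4 /5665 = 0.00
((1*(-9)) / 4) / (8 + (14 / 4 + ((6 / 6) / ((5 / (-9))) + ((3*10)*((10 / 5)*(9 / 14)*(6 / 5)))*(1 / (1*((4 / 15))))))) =-315 / 25658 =-0.01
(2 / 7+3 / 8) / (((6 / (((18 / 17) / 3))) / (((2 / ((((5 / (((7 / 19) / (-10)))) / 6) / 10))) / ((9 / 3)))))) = -37 / 3230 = -0.01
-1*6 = -6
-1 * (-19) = 19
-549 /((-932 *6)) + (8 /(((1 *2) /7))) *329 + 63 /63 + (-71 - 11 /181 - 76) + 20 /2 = 3062109803 /337384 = 9076.04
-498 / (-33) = 166 / 11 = 15.09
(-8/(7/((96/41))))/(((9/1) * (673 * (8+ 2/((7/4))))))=-4/82779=-0.00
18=18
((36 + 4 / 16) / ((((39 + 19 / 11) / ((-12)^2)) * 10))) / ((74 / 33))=94743 / 16576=5.72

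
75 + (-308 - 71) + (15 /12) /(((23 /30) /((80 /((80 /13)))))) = -13009 /46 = -282.80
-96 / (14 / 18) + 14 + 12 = -682 / 7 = -97.43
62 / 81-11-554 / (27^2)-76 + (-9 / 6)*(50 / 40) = -518287 / 5832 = -88.87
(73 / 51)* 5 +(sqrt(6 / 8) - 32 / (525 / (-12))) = sqrt(3) / 2 +70403 / 8925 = 8.75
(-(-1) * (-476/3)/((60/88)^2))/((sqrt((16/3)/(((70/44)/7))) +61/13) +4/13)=-230384/207 +921536 * sqrt(330)/15525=-34.67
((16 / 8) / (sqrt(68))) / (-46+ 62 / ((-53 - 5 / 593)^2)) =-15937038 *sqrt(17) / 12456785683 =-0.01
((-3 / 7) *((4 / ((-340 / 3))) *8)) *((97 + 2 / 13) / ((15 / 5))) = 30312 / 7735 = 3.92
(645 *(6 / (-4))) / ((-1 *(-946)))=-45 / 44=-1.02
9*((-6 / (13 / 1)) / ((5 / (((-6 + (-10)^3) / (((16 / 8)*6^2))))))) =1509 / 130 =11.61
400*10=4000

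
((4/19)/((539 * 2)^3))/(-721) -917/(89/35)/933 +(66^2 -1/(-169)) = 262236678618154886572847/60206518148654263386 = 4355.62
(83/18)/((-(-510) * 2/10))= 83/1836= 0.05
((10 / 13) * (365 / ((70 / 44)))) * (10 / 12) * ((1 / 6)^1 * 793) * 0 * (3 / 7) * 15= 0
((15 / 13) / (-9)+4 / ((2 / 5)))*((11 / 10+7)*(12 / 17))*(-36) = -449064 / 221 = -2031.96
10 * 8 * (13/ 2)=520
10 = 10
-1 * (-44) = 44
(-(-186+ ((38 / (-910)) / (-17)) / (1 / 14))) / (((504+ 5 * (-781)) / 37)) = -42476 / 20995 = -2.02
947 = 947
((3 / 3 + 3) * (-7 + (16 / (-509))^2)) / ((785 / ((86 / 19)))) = -623778984 / 3864193115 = -0.16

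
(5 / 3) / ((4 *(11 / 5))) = 25 / 132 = 0.19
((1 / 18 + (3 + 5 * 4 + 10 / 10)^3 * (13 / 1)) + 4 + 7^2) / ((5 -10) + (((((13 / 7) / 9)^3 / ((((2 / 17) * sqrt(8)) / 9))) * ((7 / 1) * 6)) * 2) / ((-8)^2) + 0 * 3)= -12887981667348480 / 357072431399 -568491623315616 * sqrt(2) / 357072431399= -38345.02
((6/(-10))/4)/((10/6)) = -9/100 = -0.09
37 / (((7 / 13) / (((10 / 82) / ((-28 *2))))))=-2405 / 16072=-0.15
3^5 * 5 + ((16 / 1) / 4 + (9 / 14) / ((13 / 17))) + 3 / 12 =444113 / 364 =1220.09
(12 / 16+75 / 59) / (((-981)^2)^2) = 53 / 24285414651084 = 0.00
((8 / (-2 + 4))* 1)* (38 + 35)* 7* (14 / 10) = 14308 / 5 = 2861.60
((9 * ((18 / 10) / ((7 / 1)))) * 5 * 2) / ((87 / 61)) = 3294 / 203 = 16.23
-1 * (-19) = 19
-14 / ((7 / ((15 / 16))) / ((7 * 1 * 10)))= -525 / 4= -131.25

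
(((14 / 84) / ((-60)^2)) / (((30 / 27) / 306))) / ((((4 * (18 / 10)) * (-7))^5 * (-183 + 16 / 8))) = 425 / 1962049692008448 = 0.00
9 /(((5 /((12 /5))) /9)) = 972 /25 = 38.88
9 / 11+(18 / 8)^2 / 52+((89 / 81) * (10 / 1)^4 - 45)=10943.57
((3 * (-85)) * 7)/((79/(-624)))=1113840/79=14099.24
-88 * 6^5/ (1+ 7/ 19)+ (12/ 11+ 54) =-71500218/ 143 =-500001.52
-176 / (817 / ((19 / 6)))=-88 / 129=-0.68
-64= -64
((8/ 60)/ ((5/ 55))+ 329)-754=-6353/ 15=-423.53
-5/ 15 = -1/ 3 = -0.33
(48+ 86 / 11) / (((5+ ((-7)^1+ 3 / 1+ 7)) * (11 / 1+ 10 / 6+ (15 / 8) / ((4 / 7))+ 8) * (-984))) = -307 / 1036849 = -0.00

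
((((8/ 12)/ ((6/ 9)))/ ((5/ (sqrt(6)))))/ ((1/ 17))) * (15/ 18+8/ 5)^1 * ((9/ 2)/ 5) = 3723 * sqrt(6)/ 500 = 18.24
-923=-923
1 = 1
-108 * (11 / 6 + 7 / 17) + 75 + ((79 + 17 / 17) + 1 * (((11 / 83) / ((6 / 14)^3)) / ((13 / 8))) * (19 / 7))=-41927995 / 495261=-84.66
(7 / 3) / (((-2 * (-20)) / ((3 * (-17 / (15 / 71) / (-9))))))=8449 / 5400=1.56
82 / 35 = 2.34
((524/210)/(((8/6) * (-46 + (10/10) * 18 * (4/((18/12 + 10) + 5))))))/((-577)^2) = -1441/10673703740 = -0.00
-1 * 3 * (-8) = 24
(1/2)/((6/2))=0.17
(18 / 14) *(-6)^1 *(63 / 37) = -486 / 37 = -13.14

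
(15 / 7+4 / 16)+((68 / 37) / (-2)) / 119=353 / 148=2.39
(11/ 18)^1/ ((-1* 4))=-11/ 72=-0.15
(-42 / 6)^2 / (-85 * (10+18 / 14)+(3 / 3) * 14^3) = 343 / 12493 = 0.03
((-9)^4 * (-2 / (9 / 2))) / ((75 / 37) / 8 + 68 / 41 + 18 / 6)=-35388576 / 59611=-593.66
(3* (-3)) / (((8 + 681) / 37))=-333 / 689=-0.48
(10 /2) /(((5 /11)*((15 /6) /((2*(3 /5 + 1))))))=352 /25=14.08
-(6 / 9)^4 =-16 / 81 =-0.20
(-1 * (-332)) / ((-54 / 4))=-664 / 27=-24.59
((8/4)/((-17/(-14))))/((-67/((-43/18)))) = 602/10251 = 0.06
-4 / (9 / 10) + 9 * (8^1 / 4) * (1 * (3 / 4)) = 163 / 18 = 9.06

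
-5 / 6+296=1771 / 6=295.17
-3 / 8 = -0.38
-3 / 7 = -0.43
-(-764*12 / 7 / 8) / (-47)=-1146 / 329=-3.48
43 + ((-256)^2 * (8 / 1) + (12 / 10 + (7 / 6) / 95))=298869361 / 570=524332.21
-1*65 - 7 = -72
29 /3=9.67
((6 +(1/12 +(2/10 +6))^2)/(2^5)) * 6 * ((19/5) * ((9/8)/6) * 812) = 631502753/128000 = 4933.62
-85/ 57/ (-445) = 17/ 5073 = 0.00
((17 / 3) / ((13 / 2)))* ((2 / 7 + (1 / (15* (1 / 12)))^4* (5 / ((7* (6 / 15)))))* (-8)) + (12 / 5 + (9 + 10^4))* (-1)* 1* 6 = -410015246 / 6825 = -60075.49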